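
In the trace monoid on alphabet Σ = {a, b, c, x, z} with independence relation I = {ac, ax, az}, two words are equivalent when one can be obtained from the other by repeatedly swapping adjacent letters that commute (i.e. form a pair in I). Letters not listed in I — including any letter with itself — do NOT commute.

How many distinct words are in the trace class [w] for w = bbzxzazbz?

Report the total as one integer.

5

0(b) covers ∅
1(b) covers 0:b
2(z) covers 1:b
3(x) covers 2:z
4(z) covers 3:x
5(a) covers 1:b
6(z) covers 4:z
7(b) covers 5:a, 6:z
8(z) covers 7:b
floor of heap: 0:b
completions by unplaced set U, small U first (add the entries for U minus each lowest piece of U):
  |U|=1: {8}:1
  |U|=2: {7,8}:1
  |U|=3: {5,7,8}:1  {6,7,8}:1
  |U|=4: {4,6,7,8}:1  {5,6,7,8}:2
  |U|=5: {3,4,6,7,8}:1  {4,5,6,7,8}:3
  |U|=6: {2,3,4,6,7,8}:1  {3,4,5,6,7,8}:4
  |U|=7: {2,3,4,5,6,7,8}:5
  start at 0(b): 5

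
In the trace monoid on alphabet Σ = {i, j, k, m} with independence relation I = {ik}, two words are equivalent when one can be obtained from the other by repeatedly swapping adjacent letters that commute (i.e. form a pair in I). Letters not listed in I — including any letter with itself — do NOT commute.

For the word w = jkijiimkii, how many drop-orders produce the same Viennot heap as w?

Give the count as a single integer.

0(j) covers ∅
1(k) covers 0:j
2(i) covers 0:j
3(j) covers 1:k, 2:i
4(i) covers 3:j
5(i) covers 4:i
6(m) covers 5:i
7(k) covers 6:m
8(i) covers 6:m
9(i) covers 8:i
floor of heap: 0:j
completions by unplaced set U, small U first (add the entries for U minus each lowest piece of U):
  |U|=1: {7}:1  {9}:1
  |U|=2: {7,9}:2  {8,9}:1
  |U|=3: {7,8,9}:3
  |U|=4: {6,7,8,9}:3
  |U|=5: {5,6,7,8,9}:3
  |U|=6: {4,5,6,7,8,9}:3
  |U|=7: {3,4,5,6,7,8,9}:3
  |U|=8: {1,3,4,5,6,7,8,9}:3  {2,3,4,5,6,7,8,9}:3
  start at 0(j): 6

6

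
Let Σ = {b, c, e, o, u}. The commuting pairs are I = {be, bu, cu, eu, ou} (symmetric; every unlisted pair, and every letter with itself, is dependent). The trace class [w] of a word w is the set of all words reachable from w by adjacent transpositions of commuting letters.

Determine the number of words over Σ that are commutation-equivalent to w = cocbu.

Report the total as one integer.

5

drop 0:c onto floor
drop 1:o onto {0:c}
drop 2:c onto {1:o}
drop 3:b onto {2:c}
drop 4:u onto floor
ground layer = {0:c, 4:u}
drop-orders for the pieces not yet dropped (sum over which currently-grounded one goes next):
  1 to go: {3} 1  {4} 1
  2 to go: {2,3} 1  {3,4} 2
  3 to go: {1,2,3} 1  {2,3,4} 3
  if 0:c drops first: 4 orders
  if 4:u drops first: 1 orders
heap linearizations: 5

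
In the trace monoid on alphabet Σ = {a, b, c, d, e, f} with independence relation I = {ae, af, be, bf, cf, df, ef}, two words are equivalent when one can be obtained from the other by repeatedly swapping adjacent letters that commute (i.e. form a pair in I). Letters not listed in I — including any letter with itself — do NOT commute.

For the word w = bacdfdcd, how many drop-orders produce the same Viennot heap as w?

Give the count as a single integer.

8

#0=b has no predecessor
#1=a depends on [0:b]
#2=c depends on [1:a]
#3=d depends on [2:c]
#4=f has no predecessor
#5=d depends on [3:d]
#6=c depends on [5:d]
#7=d depends on [6:c]
sources: [0:b, 4:f]
N(rest) = Σ N(rest − s) over sources s of rest; N(one piece) = 1:
  size 1 → [4]=1  [7]=1
  size 2 → [4,7]=2  [6,7]=1
  size 3 → [4,6,7]=3  [5,6,7]=1
  size 4 → [3,5,6,7]=1  [4,5,6,7]=4
  size 5 → [2,3,5,6,7]=1  [3,4,5,6,7]=5
  size 6 → [1,2,3,5,6,7]=1  [2,3,4,5,6,7]=6
  first=0(b) contributes 7
  first=4(f) contributes 1
|[w]| = 8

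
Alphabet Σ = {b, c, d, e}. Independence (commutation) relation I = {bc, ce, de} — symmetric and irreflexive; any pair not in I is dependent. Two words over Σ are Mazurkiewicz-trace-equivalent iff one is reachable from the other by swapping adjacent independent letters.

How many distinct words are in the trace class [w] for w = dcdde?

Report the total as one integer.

piece 0:d — minimal
piece 1:c rests on {0:d}
piece 2:d rests on {1:c}
piece 3:d rests on {2:d}
piece 4:e — minimal
minimal pieces: {0:d, 4:e}
ways to finish when only these pieces remain (= sum over removing one remaining piece with nothing left below it):
  1 left: {3}→1  {4}→1
  2 left: {2,3}→1  {3,4}→2
  3 left: {1,2,3}→1  {2,3,4}→3
  placing 0:d first → 4 extensions
  placing 4:e first → 1 extensions
total linear extensions = 5

5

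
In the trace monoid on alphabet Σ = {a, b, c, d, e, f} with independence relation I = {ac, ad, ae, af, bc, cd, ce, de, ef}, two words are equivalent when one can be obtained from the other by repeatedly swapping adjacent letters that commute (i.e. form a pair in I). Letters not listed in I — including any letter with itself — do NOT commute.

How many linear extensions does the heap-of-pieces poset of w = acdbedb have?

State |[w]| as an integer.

28

drop 0:a onto floor
drop 1:c onto floor
drop 2:d onto floor
drop 3:b onto {0:a, 2:d}
drop 4:e onto {3:b}
drop 5:d onto {3:b}
drop 6:b onto {4:e, 5:d}
ground layer = {0:a, 1:c, 2:d}
drop-orders for the pieces not yet dropped (sum over which currently-grounded one goes next):
  1 to go: {1} 1  {6} 1
  2 to go: {1,6} 2  {4,6} 1  {5,6} 1
  3 to go: {1,4,6} 3  {1,5,6} 3  {4,5,6} 2
  4 to go: {1,4,5,6} 8  {3,4,5,6} 2
  5 to go: {0,3,4,5,6} 2  {1,3,4,5,6} 10  {2,3,4,5,6} 2
  if 0:a drops first: 12 orders
  if 1:c drops first: 4 orders
  if 2:d drops first: 12 orders
heap linearizations: 28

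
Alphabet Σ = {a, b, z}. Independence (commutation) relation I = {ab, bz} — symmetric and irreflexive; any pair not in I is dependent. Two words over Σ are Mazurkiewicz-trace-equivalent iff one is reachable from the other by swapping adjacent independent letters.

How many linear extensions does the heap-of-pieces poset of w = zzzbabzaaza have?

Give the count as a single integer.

55

#0=z has no predecessor
#1=z depends on [0:z]
#2=z depends on [1:z]
#3=b has no predecessor
#4=a depends on [2:z]
#5=b depends on [3:b]
#6=z depends on [4:a]
#7=a depends on [6:z]
#8=a depends on [7:a]
#9=z depends on [8:a]
#10=a depends on [9:z]
sources: [0:z, 3:b]
N(rest) = Σ N(rest − s) over sources s of rest; N(one piece) = 1:
  size 1 → [5]=1  [10]=1
  size 2 → [3,5]=1  [5,10]=2  [9,10]=1
  size 3 → [3,5,10]=3  [5,9,10]=3  [8,9,10]=1
  size 4 → [3,5,9,10]=6  [5,8,9,10]=4  [7,8,9,10]=1
  size 5 → [3,5,8,9,10]=10  [5,7,8,9,10]=5  [6,7,8,9,10]=1
  size 6 → [3,5,7,8,9,10]=15  [4,6,7,8,9,10]=1  [5,6,7,8,9,10]=6
  size 7 → [2,4,6,7,8,9,10]=1  [3,5,6,7,8,9,10]=21  [4,5,6,7,8,9,10]=7
  size 8 → [1,2,4,6,7,8,9,10]=1  [2,4,5,6,7,8,9,10]=8  [3,4,5,6,7,8,9,10]=28
  size 9 → [0,1,2,4,6,7,8,9,10]=1  [1,2,4,5,6,7,8,9,10]=9  [2,3,4,5,6,7,8,9,10]=36
  first=0(z) contributes 45
  first=3(b) contributes 10
|[w]| = 55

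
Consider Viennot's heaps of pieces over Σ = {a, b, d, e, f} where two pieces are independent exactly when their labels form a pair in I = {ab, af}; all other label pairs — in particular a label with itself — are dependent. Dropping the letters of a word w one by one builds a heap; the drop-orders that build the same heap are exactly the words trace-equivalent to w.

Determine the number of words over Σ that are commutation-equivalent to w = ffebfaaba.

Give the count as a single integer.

piece 0:f — minimal
piece 1:f rests on {0:f}
piece 2:e rests on {1:f}
piece 3:b rests on {2:e}
piece 4:f rests on {3:b}
piece 5:a rests on {2:e}
piece 6:a rests on {5:a}
piece 7:b rests on {4:f}
piece 8:a rests on {6:a}
minimal pieces: {0:f}
ways to finish when only these pieces remain (= sum over removing one remaining piece with nothing left below it):
  1 left: {7}→1  {8}→1
  2 left: {4,7}→1  {6,8}→1  {7,8}→2
  3 left: {3,4,7}→1  {4,7,8}→3  {5,6,8}→1  {6,7,8}→3
  4 left: {3,4,7,8}→4  {4,6,7,8}→6  {5,6,7,8}→4
  5 left: {3,4,6,7,8}→10  {4,5,6,7,8}→10
  6 left: {3,4,5,6,7,8}→20
  7 left: {2,3,4,5,6,7,8}→20
  placing 0:f first → 20 extensions

20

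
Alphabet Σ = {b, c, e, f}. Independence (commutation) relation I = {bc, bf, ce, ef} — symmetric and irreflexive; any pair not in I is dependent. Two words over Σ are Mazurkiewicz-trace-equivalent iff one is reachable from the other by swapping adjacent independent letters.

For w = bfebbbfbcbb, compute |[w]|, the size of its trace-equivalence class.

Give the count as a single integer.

165

0(b) covers ∅
1(f) covers ∅
2(e) covers 0:b
3(b) covers 2:e
4(b) covers 3:b
5(b) covers 4:b
6(f) covers 1:f
7(b) covers 5:b
8(c) covers 6:f
9(b) covers 7:b
10(b) covers 9:b
floor of heap: 0:b, 1:f
completions by unplaced set U, small U first (add the entries for U minus each lowest piece of U):
  |U|=1: {8}:1  {10}:1
  |U|=2: {6,8}:1  {8,10}:2  {9,10}:1
  |U|=3: {1,6,8}:1  {6,8,10}:3  {7,9,10}:1  {8,9,10}:3
  |U|=4: {1,6,8,10}:4  {5,7,9,10}:1  {6,8,9,10}:6  {7,8,9,10}:4
  |U|=5: {1,6,8,9,10}:10  {4,5,7,9,10}:1  {5,7,8,9,10}:5  {6,7,8,9,10}:10
  |U|=6: {1,6,7,8,9,10}:20  {3,4,5,7,9,10}:1  {4,5,7,8,9,10}:6  {5,6,7,8,9,10}:15
  |U|=7: {1,5,6,7,8,9,10}:35  {2,3,4,5,7,9,10}:1  {3,4,5,7,8,9,10}:7  {4,5,6,7,8,9,10}:21
  |U|=8: {0,2,3,4,5,7,9,10}:1  {1,4,5,6,7,8,9,10}:56  {2,3,4,5,7,8,9,10}:8  {3,4,5,6,7,8,9,10}:28
  |U|=9: {0,2,3,4,5,7,8,9,10}:9  {1,3,4,5,6,7,8,9,10}:84  {2,3,4,5,6,7,8,9,10}:36
  start at 0(b): 120
  start at 1(f): 45
sum over floor = 165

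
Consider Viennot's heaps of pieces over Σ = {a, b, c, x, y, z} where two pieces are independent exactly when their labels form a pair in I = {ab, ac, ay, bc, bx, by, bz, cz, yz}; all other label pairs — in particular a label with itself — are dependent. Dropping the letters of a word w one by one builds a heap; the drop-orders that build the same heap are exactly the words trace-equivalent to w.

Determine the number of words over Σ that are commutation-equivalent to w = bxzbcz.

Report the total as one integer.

0(b) covers ∅
1(x) covers ∅
2(z) covers 1:x
3(b) covers 0:b
4(c) covers 1:x
5(z) covers 2:z
floor of heap: 0:b, 1:x
completions by unplaced set U, small U first (add the entries for U minus each lowest piece of U):
  |U|=1: {3}:1  {4}:1  {5}:1
  |U|=2: {0,3}:1  {2,5}:1  {3,4}:2  {3,5}:2  {4,5}:2
  |U|=3: {0,3,4}:3  {0,3,5}:3  {2,3,5}:3  {2,4,5}:3  {3,4,5}:6
  |U|=4: {0,2,3,5}:6  {0,3,4,5}:12  {1,2,4,5}:3  {2,3,4,5}:12
  start at 0(b): 15
  start at 1(x): 30
sum over floor = 45

45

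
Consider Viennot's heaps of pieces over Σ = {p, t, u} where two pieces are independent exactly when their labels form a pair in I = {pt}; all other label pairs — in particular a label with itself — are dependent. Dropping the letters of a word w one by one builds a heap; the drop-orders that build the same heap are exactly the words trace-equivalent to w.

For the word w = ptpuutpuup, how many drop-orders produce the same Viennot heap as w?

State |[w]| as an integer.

6

#0=p has no predecessor
#1=t has no predecessor
#2=p depends on [0:p]
#3=u depends on [1:t, 2:p]
#4=u depends on [3:u]
#5=t depends on [4:u]
#6=p depends on [4:u]
#7=u depends on [5:t, 6:p]
#8=u depends on [7:u]
#9=p depends on [8:u]
sources: [0:p, 1:t]
N(rest) = Σ N(rest − s) over sources s of rest; N(one piece) = 1:
  size 1 → [9]=1
  size 2 → [8,9]=1
  size 3 → [7,8,9]=1
  size 4 → [5,7,8,9]=1  [6,7,8,9]=1
  size 5 → [5,6,7,8,9]=2
  size 6 → [4,5,6,7,8,9]=2
  size 7 → [3,4,5,6,7,8,9]=2
  size 8 → [1,3,4,5,6,7,8,9]=2  [2,3,4,5,6,7,8,9]=2
  first=0(p) contributes 4
  first=1(t) contributes 2
|[w]| = 6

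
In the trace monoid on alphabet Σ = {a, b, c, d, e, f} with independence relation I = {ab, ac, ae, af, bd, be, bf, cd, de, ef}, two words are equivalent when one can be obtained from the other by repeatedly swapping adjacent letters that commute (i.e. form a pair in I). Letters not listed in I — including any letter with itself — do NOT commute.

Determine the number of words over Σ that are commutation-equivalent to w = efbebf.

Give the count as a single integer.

90

piece 0:e — minimal
piece 1:f — minimal
piece 2:b — minimal
piece 3:e rests on {0:e}
piece 4:b rests on {2:b}
piece 5:f rests on {1:f}
minimal pieces: {0:e, 1:f, 2:b}
ways to finish when only these pieces remain (= sum over removing one remaining piece with nothing left below it):
  1 left: {3}→1  {4}→1  {5}→1
  2 left: {0,3}→1  {1,5}→1  {2,4}→1  {3,4}→2  {3,5}→2  {4,5}→2
  3 left: {0,3,4}→3  {0,3,5}→3  {1,3,5}→3  {1,4,5}→3  {2,3,4}→3  {2,4,5}→3  {3,4,5}→6
  4 left: {0,1,3,5}→6  {0,2,3,4}→6  {0,3,4,5}→12  {1,2,4,5}→6  {1,3,4,5}→12  {2,3,4,5}→12
  placing 0:e first → 30 extensions
  placing 1:f first → 30 extensions
  placing 2:b first → 30 extensions
total linear extensions = 90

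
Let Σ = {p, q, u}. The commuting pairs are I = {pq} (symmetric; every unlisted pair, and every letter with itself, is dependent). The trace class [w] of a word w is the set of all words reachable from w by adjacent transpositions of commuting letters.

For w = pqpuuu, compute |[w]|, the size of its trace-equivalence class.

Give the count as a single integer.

#0=p has no predecessor
#1=q has no predecessor
#2=p depends on [0:p]
#3=u depends on [1:q, 2:p]
#4=u depends on [3:u]
#5=u depends on [4:u]
sources: [0:p, 1:q]
N(rest) = Σ N(rest − s) over sources s of rest; N(one piece) = 1:
  size 1 → [5]=1
  size 2 → [4,5]=1
  size 3 → [3,4,5]=1
  size 4 → [1,3,4,5]=1  [2,3,4,5]=1
  first=0(p) contributes 2
  first=1(q) contributes 1
|[w]| = 3

3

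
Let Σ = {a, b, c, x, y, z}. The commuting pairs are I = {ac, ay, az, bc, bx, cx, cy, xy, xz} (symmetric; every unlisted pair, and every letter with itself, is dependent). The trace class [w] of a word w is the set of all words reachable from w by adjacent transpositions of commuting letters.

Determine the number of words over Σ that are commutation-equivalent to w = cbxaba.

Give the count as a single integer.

#0=c has no predecessor
#1=b has no predecessor
#2=x has no predecessor
#3=a depends on [1:b, 2:x]
#4=b depends on [3:a]
#5=a depends on [4:b]
sources: [0:c, 1:b, 2:x]
N(rest) = Σ N(rest − s) over sources s of rest; N(one piece) = 1:
  size 1 → [0]=1  [5]=1
  size 2 → [0,5]=2  [4,5]=1
  size 3 → [0,4,5]=3  [3,4,5]=1
  size 4 → [0,3,4,5]=4  [1,3,4,5]=1  [2,3,4,5]=1
  first=0(c) contributes 2
  first=1(b) contributes 5
  first=2(x) contributes 5
|[w]| = 12

12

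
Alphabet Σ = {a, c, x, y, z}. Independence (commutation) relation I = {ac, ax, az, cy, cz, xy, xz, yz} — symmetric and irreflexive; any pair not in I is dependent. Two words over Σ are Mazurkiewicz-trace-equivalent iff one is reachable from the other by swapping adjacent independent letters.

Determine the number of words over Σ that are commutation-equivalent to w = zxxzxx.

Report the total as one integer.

piece 0:z — minimal
piece 1:x — minimal
piece 2:x rests on {1:x}
piece 3:z rests on {0:z}
piece 4:x rests on {2:x}
piece 5:x rests on {4:x}
minimal pieces: {0:z, 1:x}
ways to finish when only these pieces remain (= sum over removing one remaining piece with nothing left below it):
  1 left: {3}→1  {5}→1
  2 left: {0,3}→1  {3,5}→2  {4,5}→1
  3 left: {0,3,5}→3  {2,4,5}→1  {3,4,5}→3
  4 left: {0,3,4,5}→6  {1,2,4,5}→1  {2,3,4,5}→4
  placing 0:z first → 5 extensions
  placing 1:x first → 10 extensions
total linear extensions = 15

15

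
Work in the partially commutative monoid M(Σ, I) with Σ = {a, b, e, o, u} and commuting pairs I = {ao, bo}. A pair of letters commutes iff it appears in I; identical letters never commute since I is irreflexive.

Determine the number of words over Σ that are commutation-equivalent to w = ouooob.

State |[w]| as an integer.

0(o) covers ∅
1(u) covers 0:o
2(o) covers 1:u
3(o) covers 2:o
4(o) covers 3:o
5(b) covers 1:u
floor of heap: 0:o
completions by unplaced set U, small U first (add the entries for U minus each lowest piece of U):
  |U|=1: {4}:1  {5}:1
  |U|=2: {3,4}:1  {4,5}:2
  |U|=3: {2,3,4}:1  {3,4,5}:3
  |U|=4: {2,3,4,5}:4
  start at 0(o): 4

4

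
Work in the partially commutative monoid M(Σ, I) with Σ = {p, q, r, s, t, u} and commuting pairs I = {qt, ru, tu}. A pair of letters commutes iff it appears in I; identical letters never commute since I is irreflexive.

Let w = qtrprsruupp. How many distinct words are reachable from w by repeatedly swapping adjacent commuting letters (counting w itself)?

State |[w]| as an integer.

6

piece 0:q — minimal
piece 1:t — minimal
piece 2:r rests on {0:q, 1:t}
piece 3:p rests on {2:r}
piece 4:r rests on {3:p}
piece 5:s rests on {4:r}
piece 6:r rests on {5:s}
piece 7:u rests on {5:s}
piece 8:u rests on {7:u}
piece 9:p rests on {6:r, 8:u}
piece 10:p rests on {9:p}
minimal pieces: {0:q, 1:t}
ways to finish when only these pieces remain (= sum over removing one remaining piece with nothing left below it):
  1 left: {10}→1
  2 left: {9,10}→1
  3 left: {6,9,10}→1  {8,9,10}→1
  4 left: {6,8,9,10}→2  {7,8,9,10}→1
  5 left: {6,7,8,9,10}→3
  6 left: {5,6,7,8,9,10}→3
  7 left: {4,5,6,7,8,9,10}→3
  8 left: {3,4,5,6,7,8,9,10}→3
  9 left: {2,3,4,5,6,7,8,9,10}→3
  placing 0:q first → 3 extensions
  placing 1:t first → 3 extensions
total linear extensions = 6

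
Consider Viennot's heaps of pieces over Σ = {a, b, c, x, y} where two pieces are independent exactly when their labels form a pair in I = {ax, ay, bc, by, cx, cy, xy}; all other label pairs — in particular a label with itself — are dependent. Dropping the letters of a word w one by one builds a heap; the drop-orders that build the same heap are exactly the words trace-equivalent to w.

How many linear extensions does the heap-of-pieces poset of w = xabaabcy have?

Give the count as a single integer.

0(x) covers ∅
1(a) covers ∅
2(b) covers 0:x, 1:a
3(a) covers 2:b
4(a) covers 3:a
5(b) covers 4:a
6(c) covers 4:a
7(y) covers ∅
floor of heap: 0:x, 1:a, 7:y
completions by unplaced set U, small U first (add the entries for U minus each lowest piece of U):
  |U|=1: {5}:1  {6}:1  {7}:1
  |U|=2: {5,6}:2  {5,7}:2  {6,7}:2
  |U|=3: {4,5,6}:2  {5,6,7}:6
  |U|=4: {3,4,5,6}:2  {4,5,6,7}:8
  |U|=5: {2,3,4,5,6}:2  {3,4,5,6,7}:10
  |U|=6: {0,2,3,4,5,6}:2  {1,2,3,4,5,6}:2  {2,3,4,5,6,7}:12
  start at 0(x): 14
  start at 1(a): 14
  start at 7(y): 4
sum over floor = 32

32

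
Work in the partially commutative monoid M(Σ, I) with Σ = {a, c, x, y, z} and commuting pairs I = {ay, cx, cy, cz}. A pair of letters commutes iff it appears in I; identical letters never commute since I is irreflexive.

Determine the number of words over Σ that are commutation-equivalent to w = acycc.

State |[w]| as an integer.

5

0(a) covers ∅
1(c) covers 0:a
2(y) covers ∅
3(c) covers 1:c
4(c) covers 3:c
floor of heap: 0:a, 2:y
completions by unplaced set U, small U first (add the entries for U minus each lowest piece of U):
  |U|=1: {2}:1  {4}:1
  |U|=2: {2,4}:2  {3,4}:1
  |U|=3: {1,3,4}:1  {2,3,4}:3
  start at 0(a): 4
  start at 2(y): 1
sum over floor = 5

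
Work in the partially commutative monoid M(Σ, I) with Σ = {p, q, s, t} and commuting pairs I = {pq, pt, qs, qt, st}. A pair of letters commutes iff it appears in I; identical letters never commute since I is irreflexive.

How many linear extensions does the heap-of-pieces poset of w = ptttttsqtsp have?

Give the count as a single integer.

0(p) covers ∅
1(t) covers ∅
2(t) covers 1:t
3(t) covers 2:t
4(t) covers 3:t
5(t) covers 4:t
6(s) covers 0:p
7(q) covers ∅
8(t) covers 5:t
9(s) covers 6:s
10(p) covers 9:s
floor of heap: 0:p, 1:t, 7:q
completions by unplaced set U, small U first (add the entries for U minus each lowest piece of U):
  |U|=1: {7}:1  {8}:1  {10}:1
  |U|=2: {5,8}:1  {7,8}:2  {7,10}:2  {8,10}:2  {9,10}:1
  |U|=3: {4,5,8}:1  {5,7,8}:3  {5,8,10}:3  {6,9,10}:1  {7,8,10}:6  {7,9,10}:3  {8,9,10}:3
  |U|=4: {0,6,9,10}:1  {3,4,5,8}:1  {4,5,7,8}:4  {4,5,8,10}:4  {5,7,8,10}:12  {5,8,9,10}:6  {6,7,9,10}:4  {6,8,9,10}:4  {7,8,9,10}:12
  |U|=5: {0,6,7,9,10}:5  {0,6,8,9,10}:5  {2,3,4,5,8}:1  {3,4,5,7,8}:5  {3,4,5,8,10}:5  {4,5,7,8,10}:20  {4,5,8,9,10}:10  {5,6,8,9,10}:10  {5,7,8,9,10}:30  {6,7,8,9,10}:20
  |U|=6: {0,5,6,8,9,10}:15  {0,6,7,8,9,10}:30  {1,2,3,4,5,8}:1  {2,3,4,5,7,8}:6  {2,3,4,5,8,10}:6  {3,4,5,7,8,10}:30  {3,4,5,8,9,10}:15  {4,5,6,8,9,10}:20  {4,5,7,8,9,10}:60  {5,6,7,8,9,10}:60
  |U|=7: {0,4,5,6,8,9,10}:35  {0,5,6,7,8,9,10}:105  {1,2,3,4,5,7,8}:7  {1,2,3,4,5,8,10}:7  {2,3,4,5,7,8,10}:42  {2,3,4,5,8,9,10}:21  {3,4,5,6,8,9,10}:35  {3,4,5,7,8,9,10}:105  {4,5,6,7,8,9,10}:140
  |U|=8: {0,3,4,5,6,8,9,10}:70  {0,4,5,6,7,8,9,10}:280  {1,2,3,4,5,7,8,10}:56  {1,2,3,4,5,8,9,10}:28  {2,3,4,5,6,8,9,10}:56  {2,3,4,5,7,8,9,10}:168  {3,4,5,6,7,8,9,10}:280
  |U|=9: {0,2,3,4,5,6,8,9,10}:126  {0,3,4,5,6,7,8,9,10}:630  {1,2,3,4,5,6,8,9,10}:84  {1,2,3,4,5,7,8,9,10}:252  {2,3,4,5,6,7,8,9,10}:504
  start at 0(p): 840
  start at 1(t): 1260
  start at 7(q): 210
sum over floor = 2310

2310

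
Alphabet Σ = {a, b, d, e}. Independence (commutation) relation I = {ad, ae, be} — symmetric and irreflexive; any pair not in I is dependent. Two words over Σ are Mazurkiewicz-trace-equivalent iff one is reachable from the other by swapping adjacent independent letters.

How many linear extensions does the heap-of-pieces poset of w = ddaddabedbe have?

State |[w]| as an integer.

#0=d has no predecessor
#1=d depends on [0:d]
#2=a has no predecessor
#3=d depends on [1:d]
#4=d depends on [3:d]
#5=a depends on [2:a]
#6=b depends on [4:d, 5:a]
#7=e depends on [4:d]
#8=d depends on [6:b, 7:e]
#9=b depends on [8:d]
#10=e depends on [8:d]
sources: [0:d, 2:a]
N(rest) = Σ N(rest − s) over sources s of rest; N(one piece) = 1:
  size 1 → [9]=1  [10]=1
  size 2 → [9,10]=2
  size 3 → [8,9,10]=2
  size 4 → [6,8,9,10]=2  [7,8,9,10]=2
  size 5 → [5,6,8,9,10]=2  [6,7,8,9,10]=4
  size 6 → [2,5,6,8,9,10]=2  [4,6,7,8,9,10]=4  [5,6,7,8,9,10]=6
  size 7 → [2,5,6,7,8,9,10]=8  [3,4,6,7,8,9,10]=4  [4,5,6,7,8,9,10]=10
  size 8 → [1,3,4,6,7,8,9,10]=4  [2,4,5,6,7,8,9,10]=18  [3,4,5,6,7,8,9,10]=14
  size 9 → [0,1,3,4,6,7,8,9,10]=4  [1,3,4,5,6,7,8,9,10]=18  [2,3,4,5,6,7,8,9,10]=32
  first=0(d) contributes 50
  first=2(a) contributes 22
|[w]| = 72

72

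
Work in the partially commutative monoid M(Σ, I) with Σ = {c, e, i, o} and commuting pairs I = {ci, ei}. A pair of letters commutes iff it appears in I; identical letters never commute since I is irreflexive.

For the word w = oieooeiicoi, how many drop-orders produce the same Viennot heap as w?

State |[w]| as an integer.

12

#0=o has no predecessor
#1=i depends on [0:o]
#2=e depends on [0:o]
#3=o depends on [1:i, 2:e]
#4=o depends on [3:o]
#5=e depends on [4:o]
#6=i depends on [4:o]
#7=i depends on [6:i]
#8=c depends on [5:e]
#9=o depends on [7:i, 8:c]
#10=i depends on [9:o]
sources: [0:o]
N(rest) = Σ N(rest − s) over sources s of rest; N(one piece) = 1:
  size 1 → [10]=1
  size 2 → [9,10]=1
  size 3 → [7,9,10]=1  [8,9,10]=1
  size 4 → [5,8,9,10]=1  [6,7,9,10]=1  [7,8,9,10]=2
  size 5 → [5,7,8,9,10]=3  [6,7,8,9,10]=3
  size 6 → [5,6,7,8,9,10]=6
  size 7 → [4,5,6,7,8,9,10]=6
  size 8 → [3,4,5,6,7,8,9,10]=6
  size 9 → [1,3,4,5,6,7,8,9,10]=6  [2,3,4,5,6,7,8,9,10]=6
  first=0(o) contributes 12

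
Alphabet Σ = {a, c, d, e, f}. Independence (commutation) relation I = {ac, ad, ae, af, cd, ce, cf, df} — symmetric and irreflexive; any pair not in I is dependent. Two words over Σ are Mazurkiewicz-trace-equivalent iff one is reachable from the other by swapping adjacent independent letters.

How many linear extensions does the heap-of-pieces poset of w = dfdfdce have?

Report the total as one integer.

70

#0=d has no predecessor
#1=f has no predecessor
#2=d depends on [0:d]
#3=f depends on [1:f]
#4=d depends on [2:d]
#5=c has no predecessor
#6=e depends on [3:f, 4:d]
sources: [0:d, 1:f, 5:c]
N(rest) = Σ N(rest − s) over sources s of rest; N(one piece) = 1:
  size 1 → [5]=1  [6]=1
  size 2 → [3,6]=1  [4,6]=1  [5,6]=2
  size 3 → [1,3,6]=1  [2,4,6]=1  [3,4,6]=2  [3,5,6]=3  [4,5,6]=3
  size 4 → [0,2,4,6]=1  [1,3,4,6]=3  [1,3,5,6]=4  [2,3,4,6]=3  [2,4,5,6]=4  [3,4,5,6]=8
  size 5 → [0,2,3,4,6]=4  [0,2,4,5,6]=5  [1,2,3,4,6]=6  [1,3,4,5,6]=15  [2,3,4,5,6]=15
  first=0(d) contributes 36
  first=1(f) contributes 24
  first=5(c) contributes 10
|[w]| = 70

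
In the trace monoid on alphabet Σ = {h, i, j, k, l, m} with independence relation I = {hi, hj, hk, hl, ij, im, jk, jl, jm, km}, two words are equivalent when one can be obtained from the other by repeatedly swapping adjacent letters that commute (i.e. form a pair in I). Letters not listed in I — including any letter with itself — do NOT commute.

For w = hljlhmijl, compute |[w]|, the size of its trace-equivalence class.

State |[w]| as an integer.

drop 0:h onto floor
drop 1:l onto floor
drop 2:j onto floor
drop 3:l onto {1:l}
drop 4:h onto {0:h}
drop 5:m onto {3:l, 4:h}
drop 6:i onto {3:l}
drop 7:j onto {2:j}
drop 8:l onto {5:m, 6:i}
ground layer = {0:h, 1:l, 2:j}
drop-orders for the pieces not yet dropped (sum over which currently-grounded one goes next):
  1 to go: {7} 1  {8} 1
  2 to go: {2,7} 1  {5,8} 1  {6,8} 1  {7,8} 2
  3 to go: {2,7,8} 3  {4,5,8} 1  {5,6,8} 2  {5,7,8} 3  {6,7,8} 3
  4 to go: {0,4,5,8} 1  {2,5,7,8} 6  {2,6,7,8} 6  {3,5,6,8} 2  {4,5,6,8} 3  {4,5,7,8} 4  {5,6,7,8} 8
  5 to go: {0,4,5,6,8} 4  {0,4,5,7,8} 5  {1,3,5,6,8} 2  {2,4,5,7,8} 10  {2,5,6,7,8} 20  {3,4,5,6,8} 5  {3,5,6,7,8} 10  {4,5,6,7,8} 15
  6 to go: {0,2,4,5,7,8} 15  {0,3,4,5,6,8} 9  {0,4,5,6,7,8} 24  {1,3,4,5,6,8} 7  {1,3,5,6,7,8} 12  {2,3,5,6,7,8} 30  {2,4,5,6,7,8} 45  {3,4,5,6,7,8} 30
  7 to go: {0,1,3,4,5,6,8} 16  {0,2,4,5,6,7,8} 84  {0,3,4,5,6,7,8} 63  {1,2,3,5,6,7,8} 42  {1,3,4,5,6,7,8} 49  {2,3,4,5,6,7,8} 105
  if 0:h drops first: 196 orders
  if 1:l drops first: 252 orders
  if 2:j drops first: 128 orders
heap linearizations: 576

576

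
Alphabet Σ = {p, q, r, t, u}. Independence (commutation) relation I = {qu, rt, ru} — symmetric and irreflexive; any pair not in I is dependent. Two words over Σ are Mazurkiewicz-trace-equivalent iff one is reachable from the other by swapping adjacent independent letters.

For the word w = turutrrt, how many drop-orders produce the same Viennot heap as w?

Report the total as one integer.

piece 0:t — minimal
piece 1:u rests on {0:t}
piece 2:r — minimal
piece 3:u rests on {1:u}
piece 4:t rests on {3:u}
piece 5:r rests on {2:r}
piece 6:r rests on {5:r}
piece 7:t rests on {4:t}
minimal pieces: {0:t, 2:r}
ways to finish when only these pieces remain (= sum over removing one remaining piece with nothing left below it):
  1 left: {6}→1  {7}→1
  2 left: {4,7}→1  {5,6}→1  {6,7}→2
  3 left: {2,5,6}→1  {3,4,7}→1  {4,6,7}→3  {5,6,7}→3
  4 left: {1,3,4,7}→1  {2,5,6,7}→4  {3,4,6,7}→4  {4,5,6,7}→6
  5 left: {0,1,3,4,7}→1  {1,3,4,6,7}→5  {2,4,5,6,7}→10  {3,4,5,6,7}→10
  6 left: {0,1,3,4,6,7}→6  {1,3,4,5,6,7}→15  {2,3,4,5,6,7}→20
  placing 0:t first → 35 extensions
  placing 2:r first → 21 extensions
total linear extensions = 56

56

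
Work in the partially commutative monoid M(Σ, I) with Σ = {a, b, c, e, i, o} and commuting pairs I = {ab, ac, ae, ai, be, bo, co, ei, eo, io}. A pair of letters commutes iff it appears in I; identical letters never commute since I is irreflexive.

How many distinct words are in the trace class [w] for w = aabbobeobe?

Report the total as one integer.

3150

drop 0:a onto floor
drop 1:a onto {0:a}
drop 2:b onto floor
drop 3:b onto {2:b}
drop 4:o onto {1:a}
drop 5:b onto {3:b}
drop 6:e onto floor
drop 7:o onto {4:o}
drop 8:b onto {5:b}
drop 9:e onto {6:e}
ground layer = {0:a, 2:b, 6:e}
drop-orders for the pieces not yet dropped (sum over which currently-grounded one goes next):
  1 to go: {7} 1  {8} 1  {9} 1
  2 to go: {4,7} 1  {5,8} 1  {6,9} 1  {7,8} 2  {7,9} 2  {8,9} 2
  3 to go: {1,4,7} 1  {3,5,8} 1  {4,7,8} 3  {4,7,9} 3  {5,7,8} 3  {5,8,9} 3  {6,7,9} 3  {6,8,9} 3  {7,8,9} 6
  4 to go: {0,1,4,7} 1  {1,4,7,8} 4  {1,4,7,9} 4  {2,3,5,8} 1  {3,5,7,8} 4  {3,5,8,9} 4  {4,5,7,8} 6  {4,6,7,9} 6  {4,7,8,9} 12  {5,6,8,9} 6  {5,7,8,9} 12  {6,7,8,9} 12
  5 to go: {0,1,4,7,8} 5  {0,1,4,7,9} 5  {1,4,5,7,8} 10  {1,4,6,7,9} 10  {1,4,7,8,9} 20  {2,3,5,7,8} 5  {2,3,5,8,9} 5  {3,4,5,7,8} 10  {3,5,6,8,9} 10  {3,5,7,8,9} 20  {4,5,7,8,9} 30  {4,6,7,8,9} 30  {5,6,7,8,9} 30
  6 to go: {0,1,4,5,7,8} 15  {0,1,4,6,7,9} 15  {0,1,4,7,8,9} 30  {1,3,4,5,7,8} 20  {1,4,5,7,8,9} 60  {1,4,6,7,8,9} 60  {2,3,4,5,7,8} 15  {2,3,5,6,8,9} 15  {2,3,5,7,8,9} 30  {3,4,5,7,8,9} 60  {3,5,6,7,8,9} 60  {4,5,6,7,8,9} 90
  7 to go: {0,1,3,4,5,7,8} 35  {0,1,4,5,7,8,9} 105  {0,1,4,6,7,8,9} 105  {1,2,3,4,5,7,8} 35  {1,3,4,5,7,8,9} 140  {1,4,5,6,7,8,9} 210  {2,3,4,5,7,8,9} 105  {2,3,5,6,7,8,9} 105  {3,4,5,6,7,8,9} 210
  8 to go: {0,1,2,3,4,5,7,8} 70  {0,1,3,4,5,7,8,9} 280  {0,1,4,5,6,7,8,9} 420  {1,2,3,4,5,7,8,9} 280  {1,3,4,5,6,7,8,9} 560  {2,3,4,5,6,7,8,9} 420
  if 0:a drops first: 1260 orders
  if 2:b drops first: 1260 orders
  if 6:e drops first: 630 orders
heap linearizations: 3150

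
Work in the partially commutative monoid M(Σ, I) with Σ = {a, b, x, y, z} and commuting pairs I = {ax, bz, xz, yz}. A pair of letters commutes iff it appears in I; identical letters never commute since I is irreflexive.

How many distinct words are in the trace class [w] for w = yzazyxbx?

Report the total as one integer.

10

0(y) covers ∅
1(z) covers ∅
2(a) covers 0:y, 1:z
3(z) covers 2:a
4(y) covers 2:a
5(x) covers 4:y
6(b) covers 5:x
7(x) covers 6:b
floor of heap: 0:y, 1:z
completions by unplaced set U, small U first (add the entries for U minus each lowest piece of U):
  |U|=1: {3}:1  {7}:1
  |U|=2: {3,7}:2  {6,7}:1
  |U|=3: {3,6,7}:3  {5,6,7}:1
  |U|=4: {3,5,6,7}:4  {4,5,6,7}:1
  |U|=5: {3,4,5,6,7}:5
  |U|=6: {2,3,4,5,6,7}:5
  start at 0(y): 5
  start at 1(z): 5
sum over floor = 10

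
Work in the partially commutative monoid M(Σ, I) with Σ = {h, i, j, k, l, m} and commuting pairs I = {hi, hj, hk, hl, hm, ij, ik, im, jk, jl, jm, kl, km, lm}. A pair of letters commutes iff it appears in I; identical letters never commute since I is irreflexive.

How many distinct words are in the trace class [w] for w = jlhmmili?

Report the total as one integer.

piece 0:j — minimal
piece 1:l — minimal
piece 2:h — minimal
piece 3:m — minimal
piece 4:m rests on {3:m}
piece 5:i rests on {1:l}
piece 6:l rests on {5:i}
piece 7:i rests on {6:l}
minimal pieces: {0:j, 1:l, 2:h, 3:m}
ways to finish when only these pieces remain (= sum over removing one remaining piece with nothing left below it):
  1 left: {0}→1  {2}→1  {4}→1  {7}→1
  2 left: {0,2}→2  {0,4}→2  {0,7}→2  {2,4}→2  {2,7}→2  {3,4}→1  {4,7}→2  {6,7}→1
  3 left: {0,2,4}→6  {0,2,7}→6  {0,3,4}→3  {0,4,7}→6  {0,6,7}→3  {2,3,4}→3  {2,4,7}→6  {2,6,7}→3  {3,4,7}→3  {4,6,7}→3  {5,6,7}→1
  4 left: {0,2,3,4}→12  {0,2,4,7}→24  {0,2,6,7}→12  {0,3,4,7}→12  {0,4,6,7}→12  {0,5,6,7}→4  {1,5,6,7}→1  {2,3,4,7}→12  {2,4,6,7}→12  {2,5,6,7}→4  {3,4,6,7}→6  {4,5,6,7}→4
  5 left: {0,1,5,6,7}→5  {0,2,3,4,7}→60  {0,2,4,6,7}→60  {0,2,5,6,7}→20  {0,3,4,6,7}→30  {0,4,5,6,7}→20  {1,2,5,6,7}→5  {1,4,5,6,7}→5  {2,3,4,6,7}→30  {2,4,5,6,7}→20  {3,4,5,6,7}→10
  6 left: {0,1,2,5,6,7}→30  {0,1,4,5,6,7}→30  {0,2,3,4,6,7}→180  {0,2,4,5,6,7}→120  {0,3,4,5,6,7}→60  {1,2,4,5,6,7}→30  {1,3,4,5,6,7}→15  {2,3,4,5,6,7}→60
  placing 0:j first → 105 extensions
  placing 1:l first → 420 extensions
  placing 2:h first → 105 extensions
  placing 3:m first → 210 extensions
total linear extensions = 840

840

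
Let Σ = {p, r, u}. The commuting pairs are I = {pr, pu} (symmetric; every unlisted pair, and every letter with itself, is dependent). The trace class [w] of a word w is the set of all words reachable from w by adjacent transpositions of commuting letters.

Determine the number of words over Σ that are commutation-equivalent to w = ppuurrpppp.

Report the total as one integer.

210

#0=p has no predecessor
#1=p depends on [0:p]
#2=u has no predecessor
#3=u depends on [2:u]
#4=r depends on [3:u]
#5=r depends on [4:r]
#6=p depends on [1:p]
#7=p depends on [6:p]
#8=p depends on [7:p]
#9=p depends on [8:p]
sources: [0:p, 2:u]
N(rest) = Σ N(rest − s) over sources s of rest; N(one piece) = 1:
  size 1 → [5]=1  [9]=1
  size 2 → [4,5]=1  [5,9]=2  [8,9]=1
  size 3 → [3,4,5]=1  [4,5,9]=3  [5,8,9]=3  [7,8,9]=1
  size 4 → [2,3,4,5]=1  [3,4,5,9]=4  [4,5,8,9]=6  [5,7,8,9]=4  [6,7,8,9]=1
  size 5 → [1,6,7,8,9]=1  [2,3,4,5,9]=5  [3,4,5,8,9]=10  [4,5,7,8,9]=10  [5,6,7,8,9]=5
  size 6 → [0,1,6,7,8,9]=1  [1,5,6,7,8,9]=6  [2,3,4,5,8,9]=15  [3,4,5,7,8,9]=20  [4,5,6,7,8,9]=15
  size 7 → [0,1,5,6,7,8,9]=7  [1,4,5,6,7,8,9]=21  [2,3,4,5,7,8,9]=35  [3,4,5,6,7,8,9]=35
  size 8 → [0,1,4,5,6,7,8,9]=28  [1,3,4,5,6,7,8,9]=56  [2,3,4,5,6,7,8,9]=70
  first=0(p) contributes 126
  first=2(u) contributes 84
|[w]| = 210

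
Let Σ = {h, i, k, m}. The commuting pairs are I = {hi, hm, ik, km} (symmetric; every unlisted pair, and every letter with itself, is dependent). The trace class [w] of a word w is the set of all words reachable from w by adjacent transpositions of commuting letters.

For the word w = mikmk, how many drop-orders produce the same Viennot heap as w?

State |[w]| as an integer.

10

0(m) covers ∅
1(i) covers 0:m
2(k) covers ∅
3(m) covers 1:i
4(k) covers 2:k
floor of heap: 0:m, 2:k
completions by unplaced set U, small U first (add the entries for U minus each lowest piece of U):
  |U|=1: {3}:1  {4}:1
  |U|=2: {1,3}:1  {2,4}:1  {3,4}:2
  |U|=3: {0,1,3}:1  {1,3,4}:3  {2,3,4}:3
  start at 0(m): 6
  start at 2(k): 4
sum over floor = 10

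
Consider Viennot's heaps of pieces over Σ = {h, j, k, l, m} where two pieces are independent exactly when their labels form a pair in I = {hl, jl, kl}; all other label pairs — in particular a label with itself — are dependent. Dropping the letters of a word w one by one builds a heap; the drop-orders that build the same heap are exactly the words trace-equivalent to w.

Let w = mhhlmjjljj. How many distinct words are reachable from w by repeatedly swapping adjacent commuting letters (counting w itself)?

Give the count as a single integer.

#0=m has no predecessor
#1=h depends on [0:m]
#2=h depends on [1:h]
#3=l depends on [0:m]
#4=m depends on [2:h, 3:l]
#5=j depends on [4:m]
#6=j depends on [5:j]
#7=l depends on [4:m]
#8=j depends on [6:j]
#9=j depends on [8:j]
sources: [0:m]
N(rest) = Σ N(rest − s) over sources s of rest; N(one piece) = 1:
  size 1 → [7]=1  [9]=1
  size 2 → [7,9]=2  [8,9]=1
  size 3 → [6,8,9]=1  [7,8,9]=3
  size 4 → [5,6,8,9]=1  [6,7,8,9]=4
  size 5 → [5,6,7,8,9]=5
  size 6 → [4,5,6,7,8,9]=5
  size 7 → [2,4,5,6,7,8,9]=5  [3,4,5,6,7,8,9]=5
  size 8 → [1,2,4,5,6,7,8,9]=5  [2,3,4,5,6,7,8,9]=10
  first=0(m) contributes 15

15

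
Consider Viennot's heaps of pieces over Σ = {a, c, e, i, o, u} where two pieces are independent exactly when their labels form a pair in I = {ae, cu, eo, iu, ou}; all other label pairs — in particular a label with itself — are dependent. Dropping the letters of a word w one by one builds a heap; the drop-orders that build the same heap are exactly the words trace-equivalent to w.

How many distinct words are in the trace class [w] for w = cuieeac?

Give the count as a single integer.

0(c) covers ∅
1(u) covers ∅
2(i) covers 0:c
3(e) covers 1:u, 2:i
4(e) covers 3:e
5(a) covers 1:u, 2:i
6(c) covers 4:e, 5:a
floor of heap: 0:c, 1:u
completions by unplaced set U, small U first (add the entries for U minus each lowest piece of U):
  |U|=1: {6}:1
  |U|=2: {4,6}:1  {5,6}:1
  |U|=3: {3,4,6}:1  {4,5,6}:2
  |U|=4: {3,4,5,6}:3
  |U|=5: {1,3,4,5,6}:3  {2,3,4,5,6}:3
  start at 0(c): 6
  start at 1(u): 3
sum over floor = 9

9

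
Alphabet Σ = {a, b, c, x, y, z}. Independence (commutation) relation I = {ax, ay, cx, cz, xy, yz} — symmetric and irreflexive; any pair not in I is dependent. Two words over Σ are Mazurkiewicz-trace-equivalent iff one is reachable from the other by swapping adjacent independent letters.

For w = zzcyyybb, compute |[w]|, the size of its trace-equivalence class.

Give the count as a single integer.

drop 0:z onto floor
drop 1:z onto {0:z}
drop 2:c onto floor
drop 3:y onto {2:c}
drop 4:y onto {3:y}
drop 5:y onto {4:y}
drop 6:b onto {1:z, 5:y}
drop 7:b onto {6:b}
ground layer = {0:z, 2:c}
drop-orders for the pieces not yet dropped (sum over which currently-grounded one goes next):
  1 to go: {7} 1
  2 to go: {6,7} 1
  3 to go: {1,6,7} 1  {5,6,7} 1
  4 to go: {0,1,6,7} 1  {1,5,6,7} 2  {4,5,6,7} 1
  5 to go: {0,1,5,6,7} 3  {1,4,5,6,7} 3  {3,4,5,6,7} 1
  6 to go: {0,1,4,5,6,7} 6  {1,3,4,5,6,7} 4  {2,3,4,5,6,7} 1
  if 0:z drops first: 5 orders
  if 2:c drops first: 10 orders
heap linearizations: 15

15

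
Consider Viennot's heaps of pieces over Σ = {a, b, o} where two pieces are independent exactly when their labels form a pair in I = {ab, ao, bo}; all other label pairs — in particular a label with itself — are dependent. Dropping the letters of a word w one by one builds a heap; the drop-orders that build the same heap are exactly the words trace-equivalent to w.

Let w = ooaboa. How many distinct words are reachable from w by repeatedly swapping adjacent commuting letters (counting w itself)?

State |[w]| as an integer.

#0=o has no predecessor
#1=o depends on [0:o]
#2=a has no predecessor
#3=b has no predecessor
#4=o depends on [1:o]
#5=a depends on [2:a]
sources: [0:o, 2:a, 3:b]
N(rest) = Σ N(rest − s) over sources s of rest; N(one piece) = 1:
  size 1 → [3]=1  [4]=1  [5]=1
  size 2 → [1,4]=1  [2,5]=1  [3,4]=2  [3,5]=2  [4,5]=2
  size 3 → [0,1,4]=1  [1,3,4]=3  [1,4,5]=3  [2,3,5]=3  [2,4,5]=3  [3,4,5]=6
  size 4 → [0,1,3,4]=4  [0,1,4,5]=4  [1,2,4,5]=6  [1,3,4,5]=12  [2,3,4,5]=12
  first=0(o) contributes 30
  first=2(a) contributes 20
  first=3(b) contributes 10
|[w]| = 60

60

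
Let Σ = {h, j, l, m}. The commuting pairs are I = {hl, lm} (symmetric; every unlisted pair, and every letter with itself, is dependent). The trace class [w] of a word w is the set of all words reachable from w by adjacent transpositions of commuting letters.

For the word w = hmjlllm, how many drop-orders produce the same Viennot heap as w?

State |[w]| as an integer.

4

piece 0:h — minimal
piece 1:m rests on {0:h}
piece 2:j rests on {1:m}
piece 3:l rests on {2:j}
piece 4:l rests on {3:l}
piece 5:l rests on {4:l}
piece 6:m rests on {2:j}
minimal pieces: {0:h}
ways to finish when only these pieces remain (= sum over removing one remaining piece with nothing left below it):
  1 left: {5}→1  {6}→1
  2 left: {4,5}→1  {5,6}→2
  3 left: {3,4,5}→1  {4,5,6}→3
  4 left: {3,4,5,6}→4
  5 left: {2,3,4,5,6}→4
  placing 0:h first → 4 extensions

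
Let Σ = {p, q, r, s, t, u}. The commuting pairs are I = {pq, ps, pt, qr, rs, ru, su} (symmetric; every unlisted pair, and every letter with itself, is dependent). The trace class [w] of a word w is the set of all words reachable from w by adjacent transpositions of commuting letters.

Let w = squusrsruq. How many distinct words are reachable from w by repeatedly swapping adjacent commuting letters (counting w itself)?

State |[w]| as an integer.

450

0(s) covers ∅
1(q) covers 0:s
2(u) covers 1:q
3(u) covers 2:u
4(s) covers 1:q
5(r) covers ∅
6(s) covers 4:s
7(r) covers 5:r
8(u) covers 3:u
9(q) covers 6:s, 8:u
floor of heap: 0:s, 5:r
completions by unplaced set U, small U first (add the entries for U minus each lowest piece of U):
  |U|=1: {7}:1  {9}:1
  |U|=2: {5,7}:1  {6,9}:1  {7,9}:2  {8,9}:1
  |U|=3: {3,8,9}:1  {4,6,9}:1  {5,7,9}:3  {6,7,9}:3  {6,8,9}:2  {7,8,9}:3
  |U|=4: {2,3,8,9}:1  {3,6,8,9}:3  {3,7,8,9}:4  {4,6,7,9}:4  {4,6,8,9}:3  {5,6,7,9}:6  {5,7,8,9}:6  {6,7,8,9}:8
  |U|=5: {2,3,6,8,9}:4  {2,3,7,8,9}:5  {3,4,6,8,9}:6  {3,5,7,8,9}:10  {3,6,7,8,9}:15  {4,5,6,7,9}:10  {4,6,7,8,9}:15  {5,6,7,8,9}:20
  |U|=6: {2,3,4,6,8,9}:10  {2,3,5,7,8,9}:15  {2,3,6,7,8,9}:24  {3,4,6,7,8,9}:36  {3,5,6,7,8,9}:45  {4,5,6,7,8,9}:45
  |U|=7: {1,2,3,4,6,8,9}:10  {2,3,4,6,7,8,9}:70  {2,3,5,6,7,8,9}:84  {3,4,5,6,7,8,9}:126
  |U|=8: {0,1,2,3,4,6,8,9}:10  {1,2,3,4,6,7,8,9}:80  {2,3,4,5,6,7,8,9}:280
  start at 0(s): 360
  start at 5(r): 90
sum over floor = 450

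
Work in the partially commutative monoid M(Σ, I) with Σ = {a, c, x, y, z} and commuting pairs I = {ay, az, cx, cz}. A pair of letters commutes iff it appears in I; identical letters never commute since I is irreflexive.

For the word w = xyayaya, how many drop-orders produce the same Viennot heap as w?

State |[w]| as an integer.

#0=x has no predecessor
#1=y depends on [0:x]
#2=a depends on [0:x]
#3=y depends on [1:y]
#4=a depends on [2:a]
#5=y depends on [3:y]
#6=a depends on [4:a]
sources: [0:x]
N(rest) = Σ N(rest − s) over sources s of rest; N(one piece) = 1:
  size 1 → [5]=1  [6]=1
  size 2 → [3,5]=1  [4,6]=1  [5,6]=2
  size 3 → [1,3,5]=1  [2,4,6]=1  [3,5,6]=3  [4,5,6]=3
  size 4 → [1,3,5,6]=4  [2,4,5,6]=4  [3,4,5,6]=6
  size 5 → [1,3,4,5,6]=10  [2,3,4,5,6]=10
  first=0(x) contributes 20

20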